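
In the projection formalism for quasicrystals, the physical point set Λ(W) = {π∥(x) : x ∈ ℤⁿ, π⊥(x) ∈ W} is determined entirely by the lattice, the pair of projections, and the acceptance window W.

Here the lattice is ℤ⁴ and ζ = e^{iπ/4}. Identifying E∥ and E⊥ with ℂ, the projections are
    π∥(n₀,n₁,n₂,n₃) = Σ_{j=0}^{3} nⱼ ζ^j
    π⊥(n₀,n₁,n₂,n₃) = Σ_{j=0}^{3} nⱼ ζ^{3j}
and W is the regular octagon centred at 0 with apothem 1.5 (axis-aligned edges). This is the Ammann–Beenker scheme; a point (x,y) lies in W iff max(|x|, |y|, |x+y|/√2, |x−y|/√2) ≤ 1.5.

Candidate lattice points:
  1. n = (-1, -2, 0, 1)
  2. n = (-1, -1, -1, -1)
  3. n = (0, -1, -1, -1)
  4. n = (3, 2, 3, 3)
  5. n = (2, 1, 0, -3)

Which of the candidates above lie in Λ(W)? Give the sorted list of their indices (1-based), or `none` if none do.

1, 2, 3

π⊥(n) = n₀ + n₁ζ³ + n₂ζ⁶ + n₃ζ⁹ where ζ = e^{iπ/4}.
#1 (-1, -2, 0, 1): internal (1.121320, -0.707107); octagon support 1.292893 vs apothem 1.5 → ∈ W
#2 (-1, -1, -1, -1): internal (-1.000000, -0.414214); octagon support 1.000000 vs apothem 1.5 → ∈ W
#3 (0, -1, -1, -1): internal (0.000000, -0.414214); octagon support 0.414214 vs apothem 1.5 → ∈ W
#4 (3, 2, 3, 3): internal (3.707107, 0.535534); octagon support 3.707107 vs apothem 1.5 → ∉ W
#5 (2, 1, 0, -3): internal (-0.828427, -1.414214); octagon support 1.585786 vs apothem 1.5 → ∉ W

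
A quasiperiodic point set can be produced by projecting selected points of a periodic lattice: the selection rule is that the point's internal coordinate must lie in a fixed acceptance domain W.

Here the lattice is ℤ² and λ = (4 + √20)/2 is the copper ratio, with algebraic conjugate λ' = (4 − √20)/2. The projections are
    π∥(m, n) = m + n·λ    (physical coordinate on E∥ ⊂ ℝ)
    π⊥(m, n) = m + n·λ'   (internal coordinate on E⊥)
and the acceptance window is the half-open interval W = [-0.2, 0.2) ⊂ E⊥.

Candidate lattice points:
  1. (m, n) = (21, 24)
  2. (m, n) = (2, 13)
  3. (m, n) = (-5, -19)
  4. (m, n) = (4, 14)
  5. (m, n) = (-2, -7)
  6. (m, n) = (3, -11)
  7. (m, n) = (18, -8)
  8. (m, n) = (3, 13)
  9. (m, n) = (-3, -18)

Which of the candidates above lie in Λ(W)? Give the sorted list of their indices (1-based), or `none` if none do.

λ' = (4−√20)/2 ≈ -0.2361.
candidate 1: (m,n)=(21,24) → π∥ = 21+24·λ ≈ 122.6656, π⊥ = 21+24·λ' ≈ 15.3344 ∉ [-0.2, 0.2) ⇒ out
candidate 2: (m,n)=(2,13) → π∥ = 2+13·λ ≈ 57.0689, π⊥ = 2+13·λ' ≈ -1.0689 ∉ [-0.2, 0.2) ⇒ out
candidate 3: (m,n)=(-5,-19) → π∥ = -5-19·λ ≈ -85.4853, π⊥ = -5-19·λ' ≈ -0.5147 ∉ [-0.2, 0.2) ⇒ out
candidate 4: (m,n)=(4,14) → π∥ = 4+14·λ ≈ 63.3050, π⊥ = 4+14·λ' ≈ 0.6950 ∉ [-0.2, 0.2) ⇒ out
candidate 5: (m,n)=(-2,-7) → π∥ = -2-7·λ ≈ -31.6525, π⊥ = -2-7·λ' ≈ -0.3475 ∉ [-0.2, 0.2) ⇒ out
candidate 6: (m,n)=(3,-11) → π∥ = 3-11·λ ≈ -43.5967, π⊥ = 3-11·λ' ≈ 5.5967 ∉ [-0.2, 0.2) ⇒ out
candidate 7: (m,n)=(18,-8) → π∥ = 18-8·λ ≈ -15.8885, π⊥ = 18-8·λ' ≈ 19.8885 ∉ [-0.2, 0.2) ⇒ out
candidate 8: (m,n)=(3,13) → π∥ = 3+13·λ ≈ 58.0689, π⊥ = 3+13·λ' ≈ -0.0689 ∈ [-0.2, 0.2) ⇒ IN Λ
candidate 9: (m,n)=(-3,-18) → π∥ = -3-18·λ ≈ -79.2492, π⊥ = -3-18·λ' ≈ 1.2492 ∉ [-0.2, 0.2) ⇒ out

8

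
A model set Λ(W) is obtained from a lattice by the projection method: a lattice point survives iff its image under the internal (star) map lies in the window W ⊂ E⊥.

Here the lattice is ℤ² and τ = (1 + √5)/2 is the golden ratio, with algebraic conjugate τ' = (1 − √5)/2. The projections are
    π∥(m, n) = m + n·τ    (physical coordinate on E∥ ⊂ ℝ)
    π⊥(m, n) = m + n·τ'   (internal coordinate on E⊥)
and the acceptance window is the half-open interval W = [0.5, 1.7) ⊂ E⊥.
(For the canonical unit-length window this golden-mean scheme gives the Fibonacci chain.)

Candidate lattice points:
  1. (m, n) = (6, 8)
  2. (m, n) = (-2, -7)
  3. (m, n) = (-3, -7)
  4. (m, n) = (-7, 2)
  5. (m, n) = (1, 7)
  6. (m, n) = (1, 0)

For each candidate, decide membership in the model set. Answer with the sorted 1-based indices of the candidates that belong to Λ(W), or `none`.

Numerically τ ≈ 1.6180 and τ' = −1/τ ≈ -0.6180.
#1 (6,8): internal coord 6 + (8)·τ' = +1.0557; +1.0557 ∈ [0.5, 1.7) → IN Λ
#2 (-2,-7): internal coord -2 + (-7)·τ' = +2.3262; +2.3262 ∉ [0.5, 1.7) → out
#3 (-3,-7): internal coord -3 + (-7)·τ' = +1.3262; +1.3262 ∈ [0.5, 1.7) → IN Λ
#4 (-7,2): internal coord -7 + (2)·τ' = -8.2361; -8.2361 ∉ [0.5, 1.7) → out
#5 (1,7): internal coord 1 + (7)·τ' = -3.3262; -3.3262 ∉ [0.5, 1.7) → out
#6 (1,0): internal coord 1 + (0)·τ' = +1.0000; +1.0000 ∈ [0.5, 1.7) → IN Λ

1, 3, 6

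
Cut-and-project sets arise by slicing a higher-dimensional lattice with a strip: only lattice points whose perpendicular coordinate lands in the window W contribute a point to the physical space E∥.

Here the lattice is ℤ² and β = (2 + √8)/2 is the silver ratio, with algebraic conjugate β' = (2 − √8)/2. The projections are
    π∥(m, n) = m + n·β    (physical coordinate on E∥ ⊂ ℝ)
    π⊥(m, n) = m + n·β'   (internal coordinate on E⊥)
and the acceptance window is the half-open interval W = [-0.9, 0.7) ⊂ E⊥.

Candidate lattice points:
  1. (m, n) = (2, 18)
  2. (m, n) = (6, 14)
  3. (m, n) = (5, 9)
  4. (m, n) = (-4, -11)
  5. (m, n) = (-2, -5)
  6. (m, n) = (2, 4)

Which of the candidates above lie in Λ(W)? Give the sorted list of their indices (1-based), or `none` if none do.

β' = (2−√8)/2 ≈ -0.4142.
[1] lift (2,18): star map gives -5.4558; window check -0.9 ≤ -5.4558 < 0.7 is false → out
[2] lift (6,14): star map gives 0.2010; window check -0.9 ≤ 0.2010 < 0.7 is true → IN Λ
[3] lift (5,9): star map gives 1.2721; window check -0.9 ≤ 1.2721 < 0.7 is false → out
[4] lift (-4,-11): star map gives 0.5563; window check -0.9 ≤ 0.5563 < 0.7 is true → IN Λ
[5] lift (-2,-5): star map gives 0.0711; window check -0.9 ≤ 0.0711 < 0.7 is true → IN Λ
[6] lift (2,4): star map gives 0.3431; window check -0.9 ≤ 0.3431 < 0.7 is true → IN Λ

2, 4, 5, 6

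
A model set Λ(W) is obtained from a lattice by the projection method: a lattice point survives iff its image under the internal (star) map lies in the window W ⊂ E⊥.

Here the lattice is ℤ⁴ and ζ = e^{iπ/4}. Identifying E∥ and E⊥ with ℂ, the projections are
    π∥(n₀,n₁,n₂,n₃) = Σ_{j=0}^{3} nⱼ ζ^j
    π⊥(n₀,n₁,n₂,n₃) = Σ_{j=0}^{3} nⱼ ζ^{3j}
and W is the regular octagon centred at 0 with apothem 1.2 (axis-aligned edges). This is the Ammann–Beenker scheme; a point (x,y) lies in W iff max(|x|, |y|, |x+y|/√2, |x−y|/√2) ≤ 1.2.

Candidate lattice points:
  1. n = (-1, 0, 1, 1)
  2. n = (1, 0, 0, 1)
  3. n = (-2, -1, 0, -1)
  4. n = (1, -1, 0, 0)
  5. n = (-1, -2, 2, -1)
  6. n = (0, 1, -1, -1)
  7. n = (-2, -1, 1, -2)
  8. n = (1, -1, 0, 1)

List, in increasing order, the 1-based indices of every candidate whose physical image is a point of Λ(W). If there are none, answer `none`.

π⊥(n) = n₀ + n₁ζ³ + n₂ζ⁶ + n₃ζ⁹ where ζ = e^{iπ/4}.
#1 (-1, 0, 1, 1): internal (-0.2929, -0.2929); octagon support 0.4142 vs apothem 1.2 → ∈ W
#2 (1, 0, 0, 1): internal (1.7071, 0.7071); octagon support 1.7071 vs apothem 1.2 → ∉ W
#3 (-2, -1, 0, -1): internal (-2.0000, -1.4142); octagon support 2.4142 vs apothem 1.2 → ∉ W
#4 (1, -1, 0, 0): internal (1.7071, -0.7071); octagon support 1.7071 vs apothem 1.2 → ∉ W
#5 (-1, -2, 2, -1): internal (-0.2929, -4.1213); octagon support 4.1213 vs apothem 1.2 → ∉ W
#6 (0, 1, -1, -1): internal (-1.4142, 1.0000); octagon support 1.7071 vs apothem 1.2 → ∉ W
#7 (-2, -1, 1, -2): internal (-2.7071, -3.1213); octagon support 4.1213 vs apothem 1.2 → ∉ W
#8 (1, -1, 0, 1): internal (2.4142, 0.0000); octagon support 2.4142 vs apothem 1.2 → ∉ W

1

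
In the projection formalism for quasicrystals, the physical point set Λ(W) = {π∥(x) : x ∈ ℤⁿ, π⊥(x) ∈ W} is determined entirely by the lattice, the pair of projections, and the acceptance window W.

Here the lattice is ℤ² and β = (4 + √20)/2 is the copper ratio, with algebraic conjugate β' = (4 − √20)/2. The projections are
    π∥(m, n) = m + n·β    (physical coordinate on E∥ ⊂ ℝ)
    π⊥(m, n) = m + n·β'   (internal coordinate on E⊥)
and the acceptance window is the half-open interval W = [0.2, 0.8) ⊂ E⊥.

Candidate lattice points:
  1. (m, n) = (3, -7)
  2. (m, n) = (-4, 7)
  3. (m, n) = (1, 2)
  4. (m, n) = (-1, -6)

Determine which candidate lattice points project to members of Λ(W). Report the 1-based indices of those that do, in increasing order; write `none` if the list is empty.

β' = (4−√20)/2 ≈ -0.23607.
#1 (3,-7): internal coord 3 + (-7)·β' = +4.65248; +4.65248 ∉ [0.2, 0.8) → out
#2 (-4,7): internal coord -4 + (7)·β' = -5.65248; -5.65248 ∉ [0.2, 0.8) → out
#3 (1,2): internal coord 1 + (2)·β' = +0.52786; +0.52786 ∈ [0.2, 0.8) → IN Λ
#4 (-1,-6): internal coord -1 + (-6)·β' = +0.41641; +0.41641 ∈ [0.2, 0.8) → IN Λ

3, 4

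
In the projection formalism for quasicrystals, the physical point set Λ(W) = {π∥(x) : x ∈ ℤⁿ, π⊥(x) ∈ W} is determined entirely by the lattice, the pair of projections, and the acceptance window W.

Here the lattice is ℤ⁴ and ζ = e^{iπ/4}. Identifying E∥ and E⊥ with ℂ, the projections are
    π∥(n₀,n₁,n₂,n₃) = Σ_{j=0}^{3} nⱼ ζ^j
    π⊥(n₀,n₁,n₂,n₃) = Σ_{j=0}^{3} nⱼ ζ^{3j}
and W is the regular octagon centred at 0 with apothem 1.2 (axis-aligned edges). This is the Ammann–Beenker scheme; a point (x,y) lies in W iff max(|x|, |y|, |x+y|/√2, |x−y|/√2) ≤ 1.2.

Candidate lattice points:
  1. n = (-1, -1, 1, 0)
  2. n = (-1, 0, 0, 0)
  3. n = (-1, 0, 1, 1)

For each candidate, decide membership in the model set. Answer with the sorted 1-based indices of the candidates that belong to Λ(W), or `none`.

2, 3

π⊥(n) = n₀ + n₁ζ³ + n₂ζ⁶ + n₃ζ⁹ where ζ = e^{iπ/4}.
#1 (-1, -1, 1, 0): internal (-0.2929, -1.7071); octagon support 1.7071 vs apothem 1.2 → ∉ W
#2 (-1, 0, 0, 0): internal (-1.0000, 0.0000); octagon support 1.0000 vs apothem 1.2 → ∈ W
#3 (-1, 0, 1, 1): internal (-0.2929, -0.2929); octagon support 0.4142 vs apothem 1.2 → ∈ W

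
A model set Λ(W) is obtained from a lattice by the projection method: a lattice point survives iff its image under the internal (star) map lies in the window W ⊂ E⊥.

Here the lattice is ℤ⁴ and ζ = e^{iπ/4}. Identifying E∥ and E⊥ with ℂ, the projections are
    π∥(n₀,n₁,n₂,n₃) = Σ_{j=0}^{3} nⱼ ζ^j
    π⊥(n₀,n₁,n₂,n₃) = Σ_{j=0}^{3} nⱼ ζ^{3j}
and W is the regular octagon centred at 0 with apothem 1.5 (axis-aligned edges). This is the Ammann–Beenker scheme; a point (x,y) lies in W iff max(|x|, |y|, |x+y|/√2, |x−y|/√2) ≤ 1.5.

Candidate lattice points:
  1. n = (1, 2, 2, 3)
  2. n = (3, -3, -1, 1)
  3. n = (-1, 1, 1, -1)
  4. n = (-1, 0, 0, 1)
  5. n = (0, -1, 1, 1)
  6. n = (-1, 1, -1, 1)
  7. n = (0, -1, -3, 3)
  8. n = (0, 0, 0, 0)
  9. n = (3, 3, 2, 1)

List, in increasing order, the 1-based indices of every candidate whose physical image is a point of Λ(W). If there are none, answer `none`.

4, 8

π⊥(n) = n₀ + n₁ζ³ + n₂ζ⁶ + n₃ζ⁹ where ζ = e^{iπ/4}.
candidate 1: n = (1, 2, 2, 3) → π⊥ ≈ (+1.70711, +1.53553); max(|x|,|y|,|x±y|/√2) = 2.29289 > 1.5 ⇒ ∉ W
candidate 2: n = (3, -3, -1, 1) → π⊥ ≈ (+5.82843, -0.41421); max(|x|,|y|,|x±y|/√2) = 5.82843 > 1.5 ⇒ ∉ W
candidate 3: n = (-1, 1, 1, -1) → π⊥ ≈ (-2.41421, -1.00000); max(|x|,|y|,|x±y|/√2) = 2.41421 > 1.5 ⇒ ∉ W
candidate 4: n = (-1, 0, 0, 1) → π⊥ ≈ (-0.29289, +0.70711); max(|x|,|y|,|x±y|/√2) = 0.70711 ≤ 1.5 ⇒ ∈ W
candidate 5: n = (0, -1, 1, 1) → π⊥ ≈ (+1.41421, -1.00000); max(|x|,|y|,|x±y|/√2) = 1.70711 > 1.5 ⇒ ∉ W
candidate 6: n = (-1, 1, -1, 1) → π⊥ ≈ (-1.00000, +2.41421); max(|x|,|y|,|x±y|/√2) = 2.41421 > 1.5 ⇒ ∉ W
candidate 7: n = (0, -1, -3, 3) → π⊥ ≈ (+2.82843, +4.41421); max(|x|,|y|,|x±y|/√2) = 5.12132 > 1.5 ⇒ ∉ W
candidate 8: n = (0, 0, 0, 0) → π⊥ ≈ (+0.00000, +0.00000); max(|x|,|y|,|x±y|/√2) = 0.00000 ≤ 1.5 ⇒ ∈ W
candidate 9: n = (3, 3, 2, 1) → π⊥ ≈ (+1.58579, +0.82843); max(|x|,|y|,|x±y|/√2) = 1.70711 > 1.5 ⇒ ∉ W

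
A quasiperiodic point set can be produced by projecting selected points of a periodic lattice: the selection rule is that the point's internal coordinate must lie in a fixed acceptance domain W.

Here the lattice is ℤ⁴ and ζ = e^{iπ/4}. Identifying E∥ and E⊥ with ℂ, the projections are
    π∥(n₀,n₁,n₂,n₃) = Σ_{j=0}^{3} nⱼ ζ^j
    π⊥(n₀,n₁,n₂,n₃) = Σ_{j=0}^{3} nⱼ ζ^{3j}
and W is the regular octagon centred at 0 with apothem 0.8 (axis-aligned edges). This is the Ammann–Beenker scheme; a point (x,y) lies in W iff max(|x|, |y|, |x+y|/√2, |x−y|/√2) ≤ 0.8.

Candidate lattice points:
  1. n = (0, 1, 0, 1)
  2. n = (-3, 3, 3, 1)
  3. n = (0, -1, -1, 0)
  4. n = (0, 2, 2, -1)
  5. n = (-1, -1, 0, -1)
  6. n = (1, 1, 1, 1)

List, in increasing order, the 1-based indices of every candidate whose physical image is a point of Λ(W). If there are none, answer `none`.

3

With ζ = e^{iπ/4} the internal vectors are ζ^0,ζ^3,ζ^6,ζ^9.
candidate 1: n = (0, 1, 0, 1) → π⊥ ≈ (+0.0000, +1.4142); max(|x|,|y|,|x±y|/√2) = 1.4142 > 0.8 ⇒ ∉ W
candidate 2: n = (-3, 3, 3, 1) → π⊥ ≈ (-4.4142, -0.1716); max(|x|,|y|,|x±y|/√2) = 4.4142 > 0.8 ⇒ ∉ W
candidate 3: n = (0, -1, -1, 0) → π⊥ ≈ (+0.7071, +0.2929); max(|x|,|y|,|x±y|/√2) = 0.7071 ≤ 0.8 ⇒ ∈ W
candidate 4: n = (0, 2, 2, -1) → π⊥ ≈ (-2.1213, -1.2929); max(|x|,|y|,|x±y|/√2) = 2.4142 > 0.8 ⇒ ∉ W
candidate 5: n = (-1, -1, 0, -1) → π⊥ ≈ (-1.0000, -1.4142); max(|x|,|y|,|x±y|/√2) = 1.7071 > 0.8 ⇒ ∉ W
candidate 6: n = (1, 1, 1, 1) → π⊥ ≈ (+1.0000, +0.4142); max(|x|,|y|,|x±y|/√2) = 1.0000 > 0.8 ⇒ ∉ W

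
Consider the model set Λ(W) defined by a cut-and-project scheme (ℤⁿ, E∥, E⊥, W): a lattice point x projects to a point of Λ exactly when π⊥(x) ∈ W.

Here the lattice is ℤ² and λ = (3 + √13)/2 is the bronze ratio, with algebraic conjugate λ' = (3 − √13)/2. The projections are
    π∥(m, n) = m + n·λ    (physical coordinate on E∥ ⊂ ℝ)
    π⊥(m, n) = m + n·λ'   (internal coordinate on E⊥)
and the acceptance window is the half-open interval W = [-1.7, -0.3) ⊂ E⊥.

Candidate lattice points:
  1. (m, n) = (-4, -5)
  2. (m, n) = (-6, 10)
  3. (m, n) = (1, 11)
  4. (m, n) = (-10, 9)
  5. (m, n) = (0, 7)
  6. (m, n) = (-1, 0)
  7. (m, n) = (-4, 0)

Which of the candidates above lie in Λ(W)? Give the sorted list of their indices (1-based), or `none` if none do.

6

λ' = (3−√13)/2 ≈ -0.302776.
[1] lift (-4,-5): star map gives -2.486122; window check -1.7 ≤ -2.486122 < -0.3 is false → out
[2] lift (-6,10): star map gives -9.027756; window check -1.7 ≤ -9.027756 < -0.3 is false → out
[3] lift (1,11): star map gives -2.330532; window check -1.7 ≤ -2.330532 < -0.3 is false → out
[4] lift (-10,9): star map gives -12.724981; window check -1.7 ≤ -12.724981 < -0.3 is false → out
[5] lift (0,7): star map gives -2.119429; window check -1.7 ≤ -2.119429 < -0.3 is false → out
[6] lift (-1,0): star map gives -1.000000; window check -1.7 ≤ -1.000000 < -0.3 is true → IN Λ
[7] lift (-4,0): star map gives -4.000000; window check -1.7 ≤ -4.000000 < -0.3 is false → out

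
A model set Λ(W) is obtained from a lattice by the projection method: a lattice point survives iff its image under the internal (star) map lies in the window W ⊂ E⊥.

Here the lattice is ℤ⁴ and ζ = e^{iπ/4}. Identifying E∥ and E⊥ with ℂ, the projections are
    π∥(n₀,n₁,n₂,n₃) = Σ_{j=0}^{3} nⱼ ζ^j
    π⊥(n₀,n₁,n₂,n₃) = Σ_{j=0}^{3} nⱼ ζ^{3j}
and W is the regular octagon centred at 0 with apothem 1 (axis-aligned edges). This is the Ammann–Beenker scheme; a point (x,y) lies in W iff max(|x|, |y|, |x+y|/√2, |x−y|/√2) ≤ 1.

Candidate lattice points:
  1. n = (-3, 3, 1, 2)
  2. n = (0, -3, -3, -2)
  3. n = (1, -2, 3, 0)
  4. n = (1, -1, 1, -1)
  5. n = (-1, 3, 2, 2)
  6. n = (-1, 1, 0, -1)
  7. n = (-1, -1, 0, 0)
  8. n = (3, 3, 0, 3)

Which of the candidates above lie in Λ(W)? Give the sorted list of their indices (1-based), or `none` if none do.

Internal map: ζ^{3j} for j=0..3 gives (1,0), (−√2/2,√2/2), (0,−1), (√2/2,√2/2).
candidate 1: n = (-3, 3, 1, 2) → π⊥ ≈ (-3.70711, +2.53553); max(|x|,|y|,|x±y|/√2) = 4.41421 > 1 ⇒ ∉ W
candidate 2: n = (0, -3, -3, -2) → π⊥ ≈ (+0.70711, -0.53553); max(|x|,|y|,|x±y|/√2) = 0.87868 ≤ 1 ⇒ ∈ W
candidate 3: n = (1, -2, 3, 0) → π⊥ ≈ (+2.41421, -4.41421); max(|x|,|y|,|x±y|/√2) = 4.82843 > 1 ⇒ ∉ W
candidate 4: n = (1, -1, 1, -1) → π⊥ ≈ (+1.00000, -2.41421); max(|x|,|y|,|x±y|/√2) = 2.41421 > 1 ⇒ ∉ W
candidate 5: n = (-1, 3, 2, 2) → π⊥ ≈ (-1.70711, +1.53553); max(|x|,|y|,|x±y|/√2) = 2.29289 > 1 ⇒ ∉ W
candidate 6: n = (-1, 1, 0, -1) → π⊥ ≈ (-2.41421, +0.00000); max(|x|,|y|,|x±y|/√2) = 2.41421 > 1 ⇒ ∉ W
candidate 7: n = (-1, -1, 0, 0) → π⊥ ≈ (-0.29289, -0.70711); max(|x|,|y|,|x±y|/√2) = 0.70711 ≤ 1 ⇒ ∈ W
candidate 8: n = (3, 3, 0, 3) → π⊥ ≈ (+3.00000, +4.24264); max(|x|,|y|,|x±y|/√2) = 5.12132 > 1 ⇒ ∉ W

2, 7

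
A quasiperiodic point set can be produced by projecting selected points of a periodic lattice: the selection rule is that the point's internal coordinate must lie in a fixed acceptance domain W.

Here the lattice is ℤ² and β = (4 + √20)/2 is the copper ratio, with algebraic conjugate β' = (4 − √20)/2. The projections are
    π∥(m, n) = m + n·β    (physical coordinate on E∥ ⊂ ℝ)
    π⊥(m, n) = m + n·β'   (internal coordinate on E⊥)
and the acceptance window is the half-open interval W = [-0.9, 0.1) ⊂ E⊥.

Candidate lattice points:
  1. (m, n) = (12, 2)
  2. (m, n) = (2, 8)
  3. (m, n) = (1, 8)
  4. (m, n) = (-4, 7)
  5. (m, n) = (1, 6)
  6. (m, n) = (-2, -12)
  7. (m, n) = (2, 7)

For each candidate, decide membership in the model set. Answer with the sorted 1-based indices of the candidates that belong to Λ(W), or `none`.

3, 5

β' = (4−√20)/2 ≈ -0.23607.
#1 (12,2): internal coord 12 + (2)·β' = +11.52786; +11.52786 ∉ [-0.9, 0.1) → out
#2 (2,8): internal coord 2 + (8)·β' = +0.11146; +0.11146 ∉ [-0.9, 0.1) → out
#3 (1,8): internal coord 1 + (8)·β' = -0.88854; -0.88854 ∈ [-0.9, 0.1) → IN Λ
#4 (-4,7): internal coord -4 + (7)·β' = -5.65248; -5.65248 ∉ [-0.9, 0.1) → out
#5 (1,6): internal coord 1 + (6)·β' = -0.41641; -0.41641 ∈ [-0.9, 0.1) → IN Λ
#6 (-2,-12): internal coord -2 + (-12)·β' = +0.83282; +0.83282 ∉ [-0.9, 0.1) → out
#7 (2,7): internal coord 2 + (7)·β' = +0.34752; +0.34752 ∉ [-0.9, 0.1) → out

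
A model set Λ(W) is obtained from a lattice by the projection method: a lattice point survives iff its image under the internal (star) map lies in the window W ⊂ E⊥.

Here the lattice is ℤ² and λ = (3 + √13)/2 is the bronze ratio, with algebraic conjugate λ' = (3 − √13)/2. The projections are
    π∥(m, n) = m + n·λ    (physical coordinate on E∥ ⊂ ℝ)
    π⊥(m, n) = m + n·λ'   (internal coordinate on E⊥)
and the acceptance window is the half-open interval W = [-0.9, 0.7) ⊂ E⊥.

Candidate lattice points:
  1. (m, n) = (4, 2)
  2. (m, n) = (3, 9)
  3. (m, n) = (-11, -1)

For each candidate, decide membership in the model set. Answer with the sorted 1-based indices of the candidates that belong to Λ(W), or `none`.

2

Compute λ' = (3−√13)/2 = -0.3028, so π⊥(m,n) = m -0.3028·n.
candidate 1: (m,n)=(4,2) → π∥ = 4+2·λ ≈ 10.6056, π⊥ = 4+2·λ' ≈ 3.3944 ∉ [-0.9, 0.7) ⇒ out
candidate 2: (m,n)=(3,9) → π∥ = 3+9·λ ≈ 32.7250, π⊥ = 3+9·λ' ≈ 0.2750 ∈ [-0.9, 0.7) ⇒ IN Λ
candidate 3: (m,n)=(-11,-1) → π∥ = -11-1·λ ≈ -14.3028, π⊥ = -11-1·λ' ≈ -10.6972 ∉ [-0.9, 0.7) ⇒ out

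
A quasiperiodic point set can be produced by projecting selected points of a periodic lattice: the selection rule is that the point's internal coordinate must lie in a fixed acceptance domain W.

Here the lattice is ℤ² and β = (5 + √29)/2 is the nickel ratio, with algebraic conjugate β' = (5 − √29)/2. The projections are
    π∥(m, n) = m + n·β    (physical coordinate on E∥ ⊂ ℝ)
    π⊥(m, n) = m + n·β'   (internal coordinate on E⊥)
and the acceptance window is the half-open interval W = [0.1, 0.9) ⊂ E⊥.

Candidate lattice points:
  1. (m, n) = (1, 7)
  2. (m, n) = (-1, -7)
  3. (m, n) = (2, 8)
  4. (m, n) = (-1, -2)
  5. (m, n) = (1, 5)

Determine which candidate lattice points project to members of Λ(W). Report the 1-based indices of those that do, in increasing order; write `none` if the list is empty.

Compute β' = (5−√29)/2 = -0.192582, so π⊥(m,n) = m -0.192582·n.
[1] lift (1,7): star map gives -0.348077; window check 0.1 ≤ -0.348077 < 0.9 is false → out
[2] lift (-1,-7): star map gives 0.348077; window check 0.1 ≤ 0.348077 < 0.9 is true → IN Λ
[3] lift (2,8): star map gives 0.459341; window check 0.1 ≤ 0.459341 < 0.9 is true → IN Λ
[4] lift (-1,-2): star map gives -0.614835; window check 0.1 ≤ -0.614835 < 0.9 is false → out
[5] lift (1,5): star map gives 0.037088; window check 0.1 ≤ 0.037088 < 0.9 is false → out

2, 3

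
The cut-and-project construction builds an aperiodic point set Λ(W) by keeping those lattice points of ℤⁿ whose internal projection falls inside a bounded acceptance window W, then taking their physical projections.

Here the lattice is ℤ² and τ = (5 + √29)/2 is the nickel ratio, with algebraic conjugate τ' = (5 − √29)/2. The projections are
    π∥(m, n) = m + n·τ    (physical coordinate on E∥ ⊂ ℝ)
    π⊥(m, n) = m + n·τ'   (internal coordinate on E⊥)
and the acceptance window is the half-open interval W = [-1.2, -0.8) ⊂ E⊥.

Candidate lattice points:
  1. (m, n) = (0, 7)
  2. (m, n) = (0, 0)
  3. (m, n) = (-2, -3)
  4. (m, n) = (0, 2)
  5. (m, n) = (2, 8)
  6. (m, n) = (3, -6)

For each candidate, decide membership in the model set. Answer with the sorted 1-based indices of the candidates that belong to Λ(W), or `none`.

none

Compute τ' = (5−√29)/2 = -0.1926, so π⊥(m,n) = m -0.1926·n.
[1] lift (0,7): star map gives -1.3481; window check -1.2 ≤ -1.3481 < -0.8 is false → out
[2] lift (0,0): star map gives 0.0000; window check -1.2 ≤ 0.0000 < -0.8 is false → out
[3] lift (-2,-3): star map gives -1.4223; window check -1.2 ≤ -1.4223 < -0.8 is false → out
[4] lift (0,2): star map gives -0.3852; window check -1.2 ≤ -0.3852 < -0.8 is false → out
[5] lift (2,8): star map gives 0.4593; window check -1.2 ≤ 0.4593 < -0.8 is false → out
[6] lift (3,-6): star map gives 4.1555; window check -1.2 ≤ 4.1555 < -0.8 is false → out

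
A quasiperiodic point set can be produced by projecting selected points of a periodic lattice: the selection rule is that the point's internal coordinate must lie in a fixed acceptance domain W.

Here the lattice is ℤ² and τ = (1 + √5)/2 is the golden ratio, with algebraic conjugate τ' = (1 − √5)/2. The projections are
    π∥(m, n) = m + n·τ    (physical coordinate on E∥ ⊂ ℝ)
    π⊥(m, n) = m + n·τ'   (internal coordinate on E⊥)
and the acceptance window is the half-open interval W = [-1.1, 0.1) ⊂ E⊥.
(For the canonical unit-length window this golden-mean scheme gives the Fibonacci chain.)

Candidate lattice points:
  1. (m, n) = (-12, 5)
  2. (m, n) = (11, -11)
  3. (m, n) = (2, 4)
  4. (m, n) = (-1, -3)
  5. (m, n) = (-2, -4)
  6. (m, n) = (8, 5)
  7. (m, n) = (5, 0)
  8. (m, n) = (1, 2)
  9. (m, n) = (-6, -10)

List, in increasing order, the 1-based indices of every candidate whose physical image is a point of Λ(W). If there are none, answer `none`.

3, 8

Compute τ' = (1−√5)/2 = -0.6180, so π⊥(m,n) = m -0.6180·n.
candidate 1: (m,n)=(-12,5) → π∥ = -12+5·τ ≈ -3.9098, π⊥ = -12+5·τ' ≈ -15.0902 ∉ [-1.1, 0.1) ⇒ out
candidate 2: (m,n)=(11,-11) → π∥ = 11-11·τ ≈ -6.7984, π⊥ = 11-11·τ' ≈ 17.7984 ∉ [-1.1, 0.1) ⇒ out
candidate 3: (m,n)=(2,4) → π∥ = 2+4·τ ≈ 8.4721, π⊥ = 2+4·τ' ≈ -0.4721 ∈ [-1.1, 0.1) ⇒ IN Λ
candidate 4: (m,n)=(-1,-3) → π∥ = -1-3·τ ≈ -5.8541, π⊥ = -1-3·τ' ≈ 0.8541 ∉ [-1.1, 0.1) ⇒ out
candidate 5: (m,n)=(-2,-4) → π∥ = -2-4·τ ≈ -8.4721, π⊥ = -2-4·τ' ≈ 0.4721 ∉ [-1.1, 0.1) ⇒ out
candidate 6: (m,n)=(8,5) → π∥ = 8+5·τ ≈ 16.0902, π⊥ = 8+5·τ' ≈ 4.9098 ∉ [-1.1, 0.1) ⇒ out
candidate 7: (m,n)=(5,0) → π∥ = 5+0·τ ≈ 5.0000, π⊥ = 5+0·τ' ≈ 5.0000 ∉ [-1.1, 0.1) ⇒ out
candidate 8: (m,n)=(1,2) → π∥ = 1+2·τ ≈ 4.2361, π⊥ = 1+2·τ' ≈ -0.2361 ∈ [-1.1, 0.1) ⇒ IN Λ
candidate 9: (m,n)=(-6,-10) → π∥ = -6-10·τ ≈ -22.1803, π⊥ = -6-10·τ' ≈ 0.1803 ∉ [-1.1, 0.1) ⇒ out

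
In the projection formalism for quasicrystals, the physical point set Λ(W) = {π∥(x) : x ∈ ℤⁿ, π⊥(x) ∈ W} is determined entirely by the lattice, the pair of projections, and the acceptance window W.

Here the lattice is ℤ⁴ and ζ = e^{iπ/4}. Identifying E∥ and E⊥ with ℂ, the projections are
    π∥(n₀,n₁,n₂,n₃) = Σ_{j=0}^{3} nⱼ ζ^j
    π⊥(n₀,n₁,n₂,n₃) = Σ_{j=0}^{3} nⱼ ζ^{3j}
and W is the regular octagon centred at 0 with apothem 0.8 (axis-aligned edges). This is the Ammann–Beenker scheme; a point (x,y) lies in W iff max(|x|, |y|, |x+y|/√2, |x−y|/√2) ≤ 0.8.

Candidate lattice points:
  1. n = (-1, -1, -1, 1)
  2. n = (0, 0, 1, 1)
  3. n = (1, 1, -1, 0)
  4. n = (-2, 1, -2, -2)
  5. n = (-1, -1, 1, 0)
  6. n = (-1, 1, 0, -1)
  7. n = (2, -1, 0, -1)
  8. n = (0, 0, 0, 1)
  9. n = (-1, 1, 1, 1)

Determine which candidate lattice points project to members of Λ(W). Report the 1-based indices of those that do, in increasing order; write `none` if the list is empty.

With ζ = e^{iπ/4} the internal vectors are ζ^0,ζ^3,ζ^6,ζ^9.
#1 (-1, -1, -1, 1): internal (0.41421, 1.00000); octagon support 1.00000 vs apothem 0.8 → ∉ W
#2 (0, 0, 1, 1): internal (0.70711, -0.29289); octagon support 0.70711 vs apothem 0.8 → ∈ W
#3 (1, 1, -1, 0): internal (0.29289, 1.70711); octagon support 1.70711 vs apothem 0.8 → ∉ W
#4 (-2, 1, -2, -2): internal (-4.12132, 1.29289); octagon support 4.12132 vs apothem 0.8 → ∉ W
#5 (-1, -1, 1, 0): internal (-0.29289, -1.70711); octagon support 1.70711 vs apothem 0.8 → ∉ W
#6 (-1, 1, 0, -1): internal (-2.41421, 0.00000); octagon support 2.41421 vs apothem 0.8 → ∉ W
#7 (2, -1, 0, -1): internal (2.00000, -1.41421); octagon support 2.41421 vs apothem 0.8 → ∉ W
#8 (0, 0, 0, 1): internal (0.70711, 0.70711); octagon support 1.00000 vs apothem 0.8 → ∉ W
#9 (-1, 1, 1, 1): internal (-1.00000, 0.41421); octagon support 1.00000 vs apothem 0.8 → ∉ W

2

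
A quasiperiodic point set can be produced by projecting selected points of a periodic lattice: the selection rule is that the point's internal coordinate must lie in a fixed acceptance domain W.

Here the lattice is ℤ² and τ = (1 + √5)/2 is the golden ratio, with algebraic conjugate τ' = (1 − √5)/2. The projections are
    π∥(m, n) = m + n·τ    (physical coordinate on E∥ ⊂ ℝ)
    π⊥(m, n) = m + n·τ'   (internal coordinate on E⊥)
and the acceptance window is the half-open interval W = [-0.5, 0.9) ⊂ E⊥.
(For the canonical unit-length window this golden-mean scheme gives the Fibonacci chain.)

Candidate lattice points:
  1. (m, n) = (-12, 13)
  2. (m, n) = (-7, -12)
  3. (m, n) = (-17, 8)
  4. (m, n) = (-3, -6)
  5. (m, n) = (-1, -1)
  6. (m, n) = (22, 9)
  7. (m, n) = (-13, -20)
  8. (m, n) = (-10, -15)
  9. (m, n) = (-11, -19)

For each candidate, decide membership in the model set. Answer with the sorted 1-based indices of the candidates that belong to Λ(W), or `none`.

τ' = (1−√5)/2 ≈ -0.618034.
#1 (-12,13): internal coord -12 + (13)·τ' = -20.034442; -20.034442 ∉ [-0.5, 0.9) → out
#2 (-7,-12): internal coord -7 + (-12)·τ' = +0.416408; +0.416408 ∈ [-0.5, 0.9) → IN Λ
#3 (-17,8): internal coord -17 + (8)·τ' = -21.944272; -21.944272 ∉ [-0.5, 0.9) → out
#4 (-3,-6): internal coord -3 + (-6)·τ' = +0.708204; +0.708204 ∈ [-0.5, 0.9) → IN Λ
#5 (-1,-1): internal coord -1 + (-1)·τ' = -0.381966; -0.381966 ∈ [-0.5, 0.9) → IN Λ
#6 (22,9): internal coord 22 + (9)·τ' = +16.437694; +16.437694 ∉ [-0.5, 0.9) → out
#7 (-13,-20): internal coord -13 + (-20)·τ' = -0.639320; -0.639320 ∉ [-0.5, 0.9) → out
#8 (-10,-15): internal coord -10 + (-15)·τ' = -0.729490; -0.729490 ∉ [-0.5, 0.9) → out
#9 (-11,-19): internal coord -11 + (-19)·τ' = +0.742646; +0.742646 ∈ [-0.5, 0.9) → IN Λ

2, 4, 5, 9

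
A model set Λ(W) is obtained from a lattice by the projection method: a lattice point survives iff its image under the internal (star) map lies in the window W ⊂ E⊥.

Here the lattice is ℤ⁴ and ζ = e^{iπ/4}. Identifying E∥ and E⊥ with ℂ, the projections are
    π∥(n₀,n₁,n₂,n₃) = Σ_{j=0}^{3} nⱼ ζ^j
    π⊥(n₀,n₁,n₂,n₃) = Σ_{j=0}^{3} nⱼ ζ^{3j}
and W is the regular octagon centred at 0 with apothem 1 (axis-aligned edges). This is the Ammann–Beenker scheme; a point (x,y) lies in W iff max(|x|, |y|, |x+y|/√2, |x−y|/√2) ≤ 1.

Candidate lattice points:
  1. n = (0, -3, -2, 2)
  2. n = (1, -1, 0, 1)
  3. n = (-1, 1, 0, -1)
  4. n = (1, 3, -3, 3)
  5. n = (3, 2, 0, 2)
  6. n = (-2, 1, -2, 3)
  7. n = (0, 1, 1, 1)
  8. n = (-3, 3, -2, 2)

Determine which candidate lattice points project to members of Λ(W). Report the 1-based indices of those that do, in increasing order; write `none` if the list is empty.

7

Internal map: ζ^{3j} for j=0..3 gives (1,0), (−√2/2,√2/2), (0,−1), (√2/2,√2/2).
#1 (0, -3, -2, 2): internal (3.5355, 1.2929); octagon support 3.5355 vs apothem 1 → ∉ W
#2 (1, -1, 0, 1): internal (2.4142, 0.0000); octagon support 2.4142 vs apothem 1 → ∉ W
#3 (-1, 1, 0, -1): internal (-2.4142, 0.0000); octagon support 2.4142 vs apothem 1 → ∉ W
#4 (1, 3, -3, 3): internal (1.0000, 7.2426); octagon support 7.2426 vs apothem 1 → ∉ W
#5 (3, 2, 0, 2): internal (3.0000, 2.8284); octagon support 4.1213 vs apothem 1 → ∉ W
#6 (-2, 1, -2, 3): internal (-0.5858, 4.8284); octagon support 4.8284 vs apothem 1 → ∉ W
#7 (0, 1, 1, 1): internal (0.0000, 0.4142); octagon support 0.4142 vs apothem 1 → ∈ W
#8 (-3, 3, -2, 2): internal (-3.7071, 5.5355); octagon support 6.5355 vs apothem 1 → ∉ W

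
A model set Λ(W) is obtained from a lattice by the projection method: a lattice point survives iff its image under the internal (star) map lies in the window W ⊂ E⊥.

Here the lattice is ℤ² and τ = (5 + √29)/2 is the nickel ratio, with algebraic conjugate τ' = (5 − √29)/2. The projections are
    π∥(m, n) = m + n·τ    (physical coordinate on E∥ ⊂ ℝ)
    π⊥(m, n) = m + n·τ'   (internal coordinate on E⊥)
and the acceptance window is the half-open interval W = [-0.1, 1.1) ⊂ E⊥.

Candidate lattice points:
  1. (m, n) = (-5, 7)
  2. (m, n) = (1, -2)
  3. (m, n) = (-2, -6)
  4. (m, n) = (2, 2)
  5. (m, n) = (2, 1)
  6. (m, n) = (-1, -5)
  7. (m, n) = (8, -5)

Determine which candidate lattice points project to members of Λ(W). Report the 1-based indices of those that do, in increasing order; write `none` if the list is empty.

6

Compute τ' = (5−√29)/2 = -0.19258, so π⊥(m,n) = m -0.19258·n.
#1 (-5,7): internal coord -5 + (7)·τ' = -6.34808; -6.34808 ∉ [-0.1, 1.1) → out
#2 (1,-2): internal coord 1 + (-2)·τ' = +1.38516; +1.38516 ∉ [-0.1, 1.1) → out
#3 (-2,-6): internal coord -2 + (-6)·τ' = -0.84451; -0.84451 ∉ [-0.1, 1.1) → out
#4 (2,2): internal coord 2 + (2)·τ' = +1.61484; +1.61484 ∉ [-0.1, 1.1) → out
#5 (2,1): internal coord 2 + (1)·τ' = +1.80742; +1.80742 ∉ [-0.1, 1.1) → out
#6 (-1,-5): internal coord -1 + (-5)·τ' = -0.03709; -0.03709 ∈ [-0.1, 1.1) → IN Λ
#7 (8,-5): internal coord 8 + (-5)·τ' = +8.96291; +8.96291 ∉ [-0.1, 1.1) → out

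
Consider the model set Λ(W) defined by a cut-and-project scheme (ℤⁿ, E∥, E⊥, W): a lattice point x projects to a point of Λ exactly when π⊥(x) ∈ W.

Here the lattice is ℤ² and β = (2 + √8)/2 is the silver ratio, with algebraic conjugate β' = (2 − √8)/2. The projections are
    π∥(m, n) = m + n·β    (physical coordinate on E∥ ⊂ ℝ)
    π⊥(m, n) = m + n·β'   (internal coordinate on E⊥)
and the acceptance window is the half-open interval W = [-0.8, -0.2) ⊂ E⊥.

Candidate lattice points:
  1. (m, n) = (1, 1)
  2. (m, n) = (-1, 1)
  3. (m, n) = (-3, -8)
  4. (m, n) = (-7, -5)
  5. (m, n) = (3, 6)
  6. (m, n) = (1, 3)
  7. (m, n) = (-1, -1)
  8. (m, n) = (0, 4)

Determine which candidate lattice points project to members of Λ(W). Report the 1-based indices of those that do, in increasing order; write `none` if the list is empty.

Numerically β ≈ 2.4142 and β' = −1/β ≈ -0.4142.
candidate 1: (m,n)=(1,1) → π∥ = 1+1·β ≈ 3.4142, π⊥ = 1+1·β' ≈ 0.5858 ∉ [-0.8, -0.2) ⇒ out
candidate 2: (m,n)=(-1,1) → π∥ = -1+1·β ≈ 1.4142, π⊥ = -1+1·β' ≈ -1.4142 ∉ [-0.8, -0.2) ⇒ out
candidate 3: (m,n)=(-3,-8) → π∥ = -3-8·β ≈ -22.3137, π⊥ = -3-8·β' ≈ 0.3137 ∉ [-0.8, -0.2) ⇒ out
candidate 4: (m,n)=(-7,-5) → π∥ = -7-5·β ≈ -19.0711, π⊥ = -7-5·β' ≈ -4.9289 ∉ [-0.8, -0.2) ⇒ out
candidate 5: (m,n)=(3,6) → π∥ = 3+6·β ≈ 17.4853, π⊥ = 3+6·β' ≈ 0.5147 ∉ [-0.8, -0.2) ⇒ out
candidate 6: (m,n)=(1,3) → π∥ = 1+3·β ≈ 8.2426, π⊥ = 1+3·β' ≈ -0.2426 ∈ [-0.8, -0.2) ⇒ IN Λ
candidate 7: (m,n)=(-1,-1) → π∥ = -1-1·β ≈ -3.4142, π⊥ = -1-1·β' ≈ -0.5858 ∈ [-0.8, -0.2) ⇒ IN Λ
candidate 8: (m,n)=(0,4) → π∥ = 0+4·β ≈ 9.6569, π⊥ = 0+4·β' ≈ -1.6569 ∉ [-0.8, -0.2) ⇒ out

6, 7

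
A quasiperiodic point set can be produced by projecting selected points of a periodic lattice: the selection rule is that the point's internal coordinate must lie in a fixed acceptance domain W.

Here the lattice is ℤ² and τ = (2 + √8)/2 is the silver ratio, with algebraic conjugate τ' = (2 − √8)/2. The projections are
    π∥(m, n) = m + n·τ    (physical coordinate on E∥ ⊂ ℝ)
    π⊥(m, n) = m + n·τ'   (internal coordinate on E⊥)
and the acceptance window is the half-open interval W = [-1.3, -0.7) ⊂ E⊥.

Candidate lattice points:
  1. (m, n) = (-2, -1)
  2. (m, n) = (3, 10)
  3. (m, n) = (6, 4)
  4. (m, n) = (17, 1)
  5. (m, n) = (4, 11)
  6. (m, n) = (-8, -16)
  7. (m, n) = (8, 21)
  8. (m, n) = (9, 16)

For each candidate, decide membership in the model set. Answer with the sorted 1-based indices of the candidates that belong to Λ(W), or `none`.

2

τ' = (2−√8)/2 ≈ -0.414214.
[1] lift (-2,-1): star map gives -1.585786; window check -1.3 ≤ -1.585786 < -0.7 is false → out
[2] lift (3,10): star map gives -1.142136; window check -1.3 ≤ -1.142136 < -0.7 is true → IN Λ
[3] lift (6,4): star map gives 4.343146; window check -1.3 ≤ 4.343146 < -0.7 is false → out
[4] lift (17,1): star map gives 16.585786; window check -1.3 ≤ 16.585786 < -0.7 is false → out
[5] lift (4,11): star map gives -0.556349; window check -1.3 ≤ -0.556349 < -0.7 is false → out
[6] lift (-8,-16): star map gives -1.372583; window check -1.3 ≤ -1.372583 < -0.7 is false → out
[7] lift (8,21): star map gives -0.698485; window check -1.3 ≤ -0.698485 < -0.7 is false → out
[8] lift (9,16): star map gives 2.372583; window check -1.3 ≤ 2.372583 < -0.7 is false → out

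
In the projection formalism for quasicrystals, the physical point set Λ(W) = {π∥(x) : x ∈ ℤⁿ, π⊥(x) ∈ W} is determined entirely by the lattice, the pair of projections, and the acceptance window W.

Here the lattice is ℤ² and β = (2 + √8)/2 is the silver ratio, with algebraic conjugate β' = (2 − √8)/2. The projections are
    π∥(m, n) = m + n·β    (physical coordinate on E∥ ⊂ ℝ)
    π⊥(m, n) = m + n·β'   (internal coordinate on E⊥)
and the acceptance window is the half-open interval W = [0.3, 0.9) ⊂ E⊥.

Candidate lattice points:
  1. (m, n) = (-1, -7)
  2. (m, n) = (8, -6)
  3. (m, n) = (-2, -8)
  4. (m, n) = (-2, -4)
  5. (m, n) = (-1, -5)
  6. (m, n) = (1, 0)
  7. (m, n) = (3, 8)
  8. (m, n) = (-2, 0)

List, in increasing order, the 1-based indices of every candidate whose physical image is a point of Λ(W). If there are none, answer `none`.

Compute β' = (2−√8)/2 = -0.4142, so π⊥(m,n) = m -0.4142·n.
candidate 1: (m,n)=(-1,-7) → π∥ = -1-7·β ≈ -17.8995, π⊥ = -1-7·β' ≈ 1.8995 ∉ [0.3, 0.9) ⇒ out
candidate 2: (m,n)=(8,-6) → π∥ = 8-6·β ≈ -6.4853, π⊥ = 8-6·β' ≈ 10.4853 ∉ [0.3, 0.9) ⇒ out
candidate 3: (m,n)=(-2,-8) → π∥ = -2-8·β ≈ -21.3137, π⊥ = -2-8·β' ≈ 1.3137 ∉ [0.3, 0.9) ⇒ out
candidate 4: (m,n)=(-2,-4) → π∥ = -2-4·β ≈ -11.6569, π⊥ = -2-4·β' ≈ -0.3431 ∉ [0.3, 0.9) ⇒ out
candidate 5: (m,n)=(-1,-5) → π∥ = -1-5·β ≈ -13.0711, π⊥ = -1-5·β' ≈ 1.0711 ∉ [0.3, 0.9) ⇒ out
candidate 6: (m,n)=(1,0) → π∥ = 1+0·β ≈ 1.0000, π⊥ = 1+0·β' ≈ 1.0000 ∉ [0.3, 0.9) ⇒ out
candidate 7: (m,n)=(3,8) → π∥ = 3+8·β ≈ 22.3137, π⊥ = 3+8·β' ≈ -0.3137 ∉ [0.3, 0.9) ⇒ out
candidate 8: (m,n)=(-2,0) → π∥ = -2+0·β ≈ -2.0000, π⊥ = -2+0·β' ≈ -2.0000 ∉ [0.3, 0.9) ⇒ out

none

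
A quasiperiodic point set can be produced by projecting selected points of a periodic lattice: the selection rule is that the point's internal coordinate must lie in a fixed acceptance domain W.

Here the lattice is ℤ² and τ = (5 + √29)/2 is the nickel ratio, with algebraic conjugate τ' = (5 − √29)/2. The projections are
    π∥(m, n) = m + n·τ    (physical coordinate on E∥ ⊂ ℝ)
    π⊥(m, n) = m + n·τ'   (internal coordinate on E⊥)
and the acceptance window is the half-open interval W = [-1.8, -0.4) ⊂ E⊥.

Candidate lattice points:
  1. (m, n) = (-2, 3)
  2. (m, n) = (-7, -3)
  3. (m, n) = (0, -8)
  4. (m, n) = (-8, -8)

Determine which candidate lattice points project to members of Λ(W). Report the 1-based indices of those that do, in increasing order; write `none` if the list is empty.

none

Compute τ' = (5−√29)/2 = -0.19258, so π⊥(m,n) = m -0.19258·n.
#1 (-2,3): internal coord -2 + (3)·τ' = -2.57775; -2.57775 ∉ [-1.8, -0.4) → out
#2 (-7,-3): internal coord -7 + (-3)·τ' = -6.42225; -6.42225 ∉ [-1.8, -0.4) → out
#3 (0,-8): internal coord 0 + (-8)·τ' = +1.54066; +1.54066 ∉ [-1.8, -0.4) → out
#4 (-8,-8): internal coord -8 + (-8)·τ' = -6.45934; -6.45934 ∉ [-1.8, -0.4) → out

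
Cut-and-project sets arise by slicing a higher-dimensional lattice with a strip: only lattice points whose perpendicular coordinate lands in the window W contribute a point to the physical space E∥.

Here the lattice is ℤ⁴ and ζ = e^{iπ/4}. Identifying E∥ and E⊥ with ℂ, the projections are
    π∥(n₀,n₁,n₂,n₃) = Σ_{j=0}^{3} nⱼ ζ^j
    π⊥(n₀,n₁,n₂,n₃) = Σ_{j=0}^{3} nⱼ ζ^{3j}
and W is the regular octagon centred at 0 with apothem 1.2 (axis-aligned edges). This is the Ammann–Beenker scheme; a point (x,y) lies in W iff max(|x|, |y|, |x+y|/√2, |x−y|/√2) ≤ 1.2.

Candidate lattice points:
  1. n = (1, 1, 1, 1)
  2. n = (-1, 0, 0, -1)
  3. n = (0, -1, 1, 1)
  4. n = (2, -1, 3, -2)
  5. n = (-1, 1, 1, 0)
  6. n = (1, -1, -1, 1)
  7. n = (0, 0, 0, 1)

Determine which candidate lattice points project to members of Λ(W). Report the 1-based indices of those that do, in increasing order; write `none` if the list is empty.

1, 7

With ζ = e^{iπ/4} the internal vectors are ζ^0,ζ^3,ζ^6,ζ^9.
#1 (1, 1, 1, 1): internal (1.0000, 0.4142); octagon support 1.0000 vs apothem 1.2 → ∈ W
#2 (-1, 0, 0, -1): internal (-1.7071, -0.7071); octagon support 1.7071 vs apothem 1.2 → ∉ W
#3 (0, -1, 1, 1): internal (1.4142, -1.0000); octagon support 1.7071 vs apothem 1.2 → ∉ W
#4 (2, -1, 3, -2): internal (1.2929, -5.1213); octagon support 5.1213 vs apothem 1.2 → ∉ W
#5 (-1, 1, 1, 0): internal (-1.7071, -0.2929); octagon support 1.7071 vs apothem 1.2 → ∉ W
#6 (1, -1, -1, 1): internal (2.4142, 1.0000); octagon support 2.4142 vs apothem 1.2 → ∉ W
#7 (0, 0, 0, 1): internal (0.7071, 0.7071); octagon support 1.0000 vs apothem 1.2 → ∈ W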